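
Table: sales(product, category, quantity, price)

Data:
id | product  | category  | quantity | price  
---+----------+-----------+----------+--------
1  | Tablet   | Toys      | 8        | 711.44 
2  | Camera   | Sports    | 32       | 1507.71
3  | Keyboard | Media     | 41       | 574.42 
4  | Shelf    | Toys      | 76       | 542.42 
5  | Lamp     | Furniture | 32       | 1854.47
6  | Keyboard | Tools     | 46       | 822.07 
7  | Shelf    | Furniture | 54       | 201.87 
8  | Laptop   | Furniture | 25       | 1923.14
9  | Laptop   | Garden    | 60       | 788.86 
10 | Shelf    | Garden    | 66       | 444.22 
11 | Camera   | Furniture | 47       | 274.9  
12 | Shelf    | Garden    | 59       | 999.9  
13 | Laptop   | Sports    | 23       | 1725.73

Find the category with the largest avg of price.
SELECT category, AVG(price) as val
FROM sales
GROUP BY category
ORDER BY val DESC
LIMIT 1

Result: Sports with avg(price) = 1616.72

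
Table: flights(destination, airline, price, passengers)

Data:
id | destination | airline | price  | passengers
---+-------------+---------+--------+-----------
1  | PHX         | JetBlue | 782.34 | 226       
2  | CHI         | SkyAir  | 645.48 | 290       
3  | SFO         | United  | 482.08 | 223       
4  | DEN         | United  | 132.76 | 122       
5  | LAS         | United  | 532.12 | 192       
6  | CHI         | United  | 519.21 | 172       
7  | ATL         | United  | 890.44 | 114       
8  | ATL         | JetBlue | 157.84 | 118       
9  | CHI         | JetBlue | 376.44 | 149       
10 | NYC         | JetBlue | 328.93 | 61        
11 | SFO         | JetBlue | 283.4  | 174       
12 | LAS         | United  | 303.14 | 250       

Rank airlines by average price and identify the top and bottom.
SELECT airline, AVG(price)
FROM flights
GROUP BY airline
ORDER BY AVG(price)

All groups:
  JetBlue: 385.79
  United: 476.63
  SkyAir: 645.48

Highest: SkyAir (645.48)
Lowest: JetBlue (385.79)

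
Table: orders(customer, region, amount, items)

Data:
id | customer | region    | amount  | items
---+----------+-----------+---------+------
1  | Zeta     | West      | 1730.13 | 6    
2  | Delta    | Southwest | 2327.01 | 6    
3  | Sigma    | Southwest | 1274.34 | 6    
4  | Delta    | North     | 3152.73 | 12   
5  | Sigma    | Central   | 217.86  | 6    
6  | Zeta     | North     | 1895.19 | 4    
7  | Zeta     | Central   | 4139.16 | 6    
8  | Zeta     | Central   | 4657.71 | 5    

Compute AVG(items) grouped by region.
SELECT region, AVG(items) as result
FROM orders
GROUP BY region

Result:
  Central: 5.67
  North: 8.00
  Southwest: 6.00
  West: 6.00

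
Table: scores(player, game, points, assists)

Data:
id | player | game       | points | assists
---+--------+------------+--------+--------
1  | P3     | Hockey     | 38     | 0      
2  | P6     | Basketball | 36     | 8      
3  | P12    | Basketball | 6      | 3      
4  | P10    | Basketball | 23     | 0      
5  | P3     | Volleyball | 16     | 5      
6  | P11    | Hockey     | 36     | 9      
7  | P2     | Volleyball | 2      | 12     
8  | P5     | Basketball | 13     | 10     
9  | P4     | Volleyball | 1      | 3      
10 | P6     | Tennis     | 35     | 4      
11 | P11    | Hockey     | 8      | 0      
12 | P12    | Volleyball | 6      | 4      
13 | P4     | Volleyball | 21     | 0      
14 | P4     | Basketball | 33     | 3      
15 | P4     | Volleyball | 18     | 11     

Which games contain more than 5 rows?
SELECT game, COUNT(*) as cnt
FROM scores
GROUP BY game
HAVING COUNT(*) > 5

Result:
  Volleyball: 6

Note: HAVING filters groups after aggregation, WHERE filters rows before.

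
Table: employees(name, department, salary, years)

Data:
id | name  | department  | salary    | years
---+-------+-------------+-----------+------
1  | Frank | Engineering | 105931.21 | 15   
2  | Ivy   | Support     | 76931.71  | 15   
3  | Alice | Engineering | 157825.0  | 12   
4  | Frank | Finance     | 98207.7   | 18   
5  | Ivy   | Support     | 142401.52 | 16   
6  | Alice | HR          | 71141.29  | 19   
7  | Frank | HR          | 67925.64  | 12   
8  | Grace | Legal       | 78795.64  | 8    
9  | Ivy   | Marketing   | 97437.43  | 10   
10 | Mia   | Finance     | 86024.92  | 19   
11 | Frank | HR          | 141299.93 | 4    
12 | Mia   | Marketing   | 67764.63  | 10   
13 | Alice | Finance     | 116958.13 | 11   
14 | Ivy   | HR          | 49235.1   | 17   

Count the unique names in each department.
SELECT department, COUNT(DISTINCT name)
FROM employees
GROUP BY department

Result:
  Engineering: 2 distinct
  Finance: 3 distinct
  HR: 3 distinct
  Legal: 1 distinct
  Marketing: 2 distinct
  Support: 1 distinct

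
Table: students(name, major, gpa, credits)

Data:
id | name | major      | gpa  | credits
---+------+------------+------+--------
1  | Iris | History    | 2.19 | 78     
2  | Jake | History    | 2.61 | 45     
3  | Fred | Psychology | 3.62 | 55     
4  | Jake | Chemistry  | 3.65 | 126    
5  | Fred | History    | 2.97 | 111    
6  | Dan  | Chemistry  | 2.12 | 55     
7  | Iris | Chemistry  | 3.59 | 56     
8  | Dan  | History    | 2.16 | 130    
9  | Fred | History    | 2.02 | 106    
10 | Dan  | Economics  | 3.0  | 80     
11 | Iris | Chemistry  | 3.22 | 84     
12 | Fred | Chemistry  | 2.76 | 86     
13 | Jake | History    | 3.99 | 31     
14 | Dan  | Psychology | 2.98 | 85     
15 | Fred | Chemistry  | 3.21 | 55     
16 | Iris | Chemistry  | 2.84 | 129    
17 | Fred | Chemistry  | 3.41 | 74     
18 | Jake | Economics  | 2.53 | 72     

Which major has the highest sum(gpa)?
SELECT major, SUM(gpa) as val
FROM students
GROUP BY major
ORDER BY val DESC
LIMIT 1

Result: Chemistry with sum(gpa) = 24.80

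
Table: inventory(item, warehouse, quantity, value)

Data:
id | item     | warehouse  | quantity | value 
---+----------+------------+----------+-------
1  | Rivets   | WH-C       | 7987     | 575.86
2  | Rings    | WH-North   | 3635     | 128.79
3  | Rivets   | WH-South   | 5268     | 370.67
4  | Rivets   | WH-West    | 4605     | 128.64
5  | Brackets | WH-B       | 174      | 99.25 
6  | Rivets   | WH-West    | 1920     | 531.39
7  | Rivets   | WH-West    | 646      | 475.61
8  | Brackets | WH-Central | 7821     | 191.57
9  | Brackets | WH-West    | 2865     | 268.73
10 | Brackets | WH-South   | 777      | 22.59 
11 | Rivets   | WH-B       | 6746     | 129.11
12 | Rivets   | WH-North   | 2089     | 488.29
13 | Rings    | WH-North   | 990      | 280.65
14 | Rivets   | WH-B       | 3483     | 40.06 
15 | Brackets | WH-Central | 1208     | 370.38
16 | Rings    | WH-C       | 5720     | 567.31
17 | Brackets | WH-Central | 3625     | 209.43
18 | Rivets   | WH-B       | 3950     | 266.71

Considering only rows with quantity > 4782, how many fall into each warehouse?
SELECT warehouse, COUNT(*)
FROM inventory
WHERE quantity > 4782
GROUP BY warehouse

Note: WHERE filters rows before grouping.

Result:
  WH-B: 1
  WH-C: 2
  WH-Central: 1
  WH-South: 1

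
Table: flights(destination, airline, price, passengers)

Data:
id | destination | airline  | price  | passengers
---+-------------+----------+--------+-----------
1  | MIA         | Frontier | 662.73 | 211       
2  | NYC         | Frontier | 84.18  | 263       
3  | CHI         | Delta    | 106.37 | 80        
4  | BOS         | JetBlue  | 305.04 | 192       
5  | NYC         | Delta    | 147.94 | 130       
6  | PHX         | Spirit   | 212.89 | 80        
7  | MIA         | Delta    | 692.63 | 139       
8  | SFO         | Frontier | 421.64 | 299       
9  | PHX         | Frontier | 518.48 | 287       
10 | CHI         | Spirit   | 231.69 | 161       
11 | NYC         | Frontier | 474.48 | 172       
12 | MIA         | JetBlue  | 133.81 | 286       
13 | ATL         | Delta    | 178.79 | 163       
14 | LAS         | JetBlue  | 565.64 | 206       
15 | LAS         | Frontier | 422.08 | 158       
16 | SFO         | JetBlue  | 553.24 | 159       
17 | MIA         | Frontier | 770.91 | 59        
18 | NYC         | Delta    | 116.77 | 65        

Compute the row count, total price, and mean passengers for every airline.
SELECT airline,
       COUNT(*) as cnt,
       SUM(price) as total_price,
       AVG(passengers) as avg_passengers
FROM flights
GROUP BY airline

Result:
  Delta: 5 records, 1242.50 total price, 115.40 avg passengers
  Frontier: 7 records, 3354.50 total price, 207.00 avg passengers
  JetBlue: 4 records, 1557.73 total price, 210.75 avg passengers
  Spirit: 2 records, 444.58 total price, 120.50 avg passengers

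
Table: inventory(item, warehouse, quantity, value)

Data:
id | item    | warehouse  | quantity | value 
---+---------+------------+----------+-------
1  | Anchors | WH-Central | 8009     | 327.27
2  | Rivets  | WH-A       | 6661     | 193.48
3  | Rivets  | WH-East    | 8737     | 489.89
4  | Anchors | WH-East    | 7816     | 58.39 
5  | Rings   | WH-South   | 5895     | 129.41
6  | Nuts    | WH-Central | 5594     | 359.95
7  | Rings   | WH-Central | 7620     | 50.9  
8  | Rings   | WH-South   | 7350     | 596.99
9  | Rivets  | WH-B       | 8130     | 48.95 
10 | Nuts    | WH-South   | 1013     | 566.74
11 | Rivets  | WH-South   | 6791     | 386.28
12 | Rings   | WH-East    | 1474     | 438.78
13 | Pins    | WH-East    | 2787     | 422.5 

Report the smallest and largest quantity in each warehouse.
SELECT warehouse, MIN(quantity), MAX(quantity)
FROM inventory
GROUP BY warehouse

Result:
  WH-A: min=6661, max=6661
  WH-B: min=8130, max=8130
  WH-Central: min=5594, max=8009
  WH-East: min=1474, max=8737
  WH-South: min=1013, max=7350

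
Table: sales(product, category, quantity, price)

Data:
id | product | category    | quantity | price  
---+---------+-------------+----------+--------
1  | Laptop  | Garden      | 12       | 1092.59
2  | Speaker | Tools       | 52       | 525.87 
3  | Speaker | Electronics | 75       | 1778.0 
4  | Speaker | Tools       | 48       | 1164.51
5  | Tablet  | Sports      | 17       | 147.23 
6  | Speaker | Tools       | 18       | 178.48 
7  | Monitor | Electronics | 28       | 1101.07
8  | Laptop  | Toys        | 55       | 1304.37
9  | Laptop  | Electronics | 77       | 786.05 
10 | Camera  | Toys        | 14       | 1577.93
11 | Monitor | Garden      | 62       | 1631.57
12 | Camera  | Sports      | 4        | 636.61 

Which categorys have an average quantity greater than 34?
SELECT category, AVG(quantity)
FROM sales
GROUP BY category
HAVING AVG(quantity) > 34

Result:
  Electronics: avg=60.00
  Garden: avg=37.00
  Tools: avg=39.33
  Toys: avg=34.50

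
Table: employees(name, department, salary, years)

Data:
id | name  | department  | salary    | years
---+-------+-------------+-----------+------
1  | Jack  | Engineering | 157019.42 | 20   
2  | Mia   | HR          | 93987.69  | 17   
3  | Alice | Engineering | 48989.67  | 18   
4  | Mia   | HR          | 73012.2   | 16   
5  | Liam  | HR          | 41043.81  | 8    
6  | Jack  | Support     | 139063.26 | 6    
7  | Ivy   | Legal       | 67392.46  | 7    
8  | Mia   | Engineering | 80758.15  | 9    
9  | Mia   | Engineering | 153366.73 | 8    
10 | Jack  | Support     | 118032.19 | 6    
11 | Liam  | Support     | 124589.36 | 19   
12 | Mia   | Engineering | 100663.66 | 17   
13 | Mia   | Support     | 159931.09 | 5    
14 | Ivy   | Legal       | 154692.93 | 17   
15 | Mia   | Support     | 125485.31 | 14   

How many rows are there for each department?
SELECT department, COUNT(*) as count
FROM employees
GROUP BY department

Result:
  Engineering: 5
  HR: 3
  Legal: 2
  Support: 5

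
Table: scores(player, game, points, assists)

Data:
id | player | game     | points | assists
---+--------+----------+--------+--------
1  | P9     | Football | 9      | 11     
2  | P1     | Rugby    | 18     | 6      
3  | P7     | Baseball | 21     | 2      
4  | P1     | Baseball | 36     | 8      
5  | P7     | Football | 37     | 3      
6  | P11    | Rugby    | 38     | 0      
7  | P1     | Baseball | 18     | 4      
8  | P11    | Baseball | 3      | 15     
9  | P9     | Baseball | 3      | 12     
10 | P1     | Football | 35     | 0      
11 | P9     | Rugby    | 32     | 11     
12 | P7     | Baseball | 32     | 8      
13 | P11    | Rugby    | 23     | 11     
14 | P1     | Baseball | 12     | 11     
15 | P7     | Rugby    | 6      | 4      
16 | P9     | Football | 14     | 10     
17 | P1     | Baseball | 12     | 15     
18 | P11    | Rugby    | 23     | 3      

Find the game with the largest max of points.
SELECT game, MAX(points) as val
FROM scores
GROUP BY game
ORDER BY val DESC
LIMIT 1

Result: Rugby with max(points) = 38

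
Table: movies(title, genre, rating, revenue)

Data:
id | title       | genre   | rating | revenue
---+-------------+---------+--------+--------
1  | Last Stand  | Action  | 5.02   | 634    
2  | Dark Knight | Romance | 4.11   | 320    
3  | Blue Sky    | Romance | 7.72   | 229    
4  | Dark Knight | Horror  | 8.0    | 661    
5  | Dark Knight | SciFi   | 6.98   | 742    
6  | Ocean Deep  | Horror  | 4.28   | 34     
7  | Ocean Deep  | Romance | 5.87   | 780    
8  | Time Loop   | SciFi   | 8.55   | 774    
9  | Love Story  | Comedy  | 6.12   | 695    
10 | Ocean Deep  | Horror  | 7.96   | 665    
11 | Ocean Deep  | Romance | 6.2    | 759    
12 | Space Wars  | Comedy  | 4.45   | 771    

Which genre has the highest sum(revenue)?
SELECT genre, SUM(revenue) as val
FROM movies
GROUP BY genre
ORDER BY val DESC
LIMIT 1

Result: Romance with sum(revenue) = 2088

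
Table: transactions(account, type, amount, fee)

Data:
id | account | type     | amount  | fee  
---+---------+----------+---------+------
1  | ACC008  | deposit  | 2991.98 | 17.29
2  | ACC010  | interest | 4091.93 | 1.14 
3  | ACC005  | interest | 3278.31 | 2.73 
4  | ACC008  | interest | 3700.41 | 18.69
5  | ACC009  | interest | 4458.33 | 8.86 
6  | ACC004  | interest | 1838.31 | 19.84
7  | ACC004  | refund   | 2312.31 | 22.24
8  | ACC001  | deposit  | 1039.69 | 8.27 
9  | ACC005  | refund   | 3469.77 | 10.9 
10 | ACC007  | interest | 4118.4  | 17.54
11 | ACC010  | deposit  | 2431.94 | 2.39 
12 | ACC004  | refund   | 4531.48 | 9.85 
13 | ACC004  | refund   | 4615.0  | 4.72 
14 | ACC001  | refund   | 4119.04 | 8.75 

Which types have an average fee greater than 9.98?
SELECT type, AVG(fee)
FROM transactions
GROUP BY type
HAVING AVG(fee) > 9.98

Result:
  interest: avg=11.47
  refund: avg=11.29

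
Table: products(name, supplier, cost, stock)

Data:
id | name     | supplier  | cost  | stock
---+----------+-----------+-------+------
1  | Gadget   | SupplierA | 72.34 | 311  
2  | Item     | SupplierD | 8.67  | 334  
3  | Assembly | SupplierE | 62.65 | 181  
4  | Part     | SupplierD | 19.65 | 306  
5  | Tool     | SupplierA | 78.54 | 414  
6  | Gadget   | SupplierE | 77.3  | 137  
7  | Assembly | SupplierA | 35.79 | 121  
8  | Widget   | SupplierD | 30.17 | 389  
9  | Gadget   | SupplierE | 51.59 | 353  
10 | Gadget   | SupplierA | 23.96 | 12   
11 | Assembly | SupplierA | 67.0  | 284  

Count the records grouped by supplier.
SELECT supplier, COUNT(*) as count
FROM products
GROUP BY supplier

Result:
  SupplierA: 5
  SupplierD: 3
  SupplierE: 3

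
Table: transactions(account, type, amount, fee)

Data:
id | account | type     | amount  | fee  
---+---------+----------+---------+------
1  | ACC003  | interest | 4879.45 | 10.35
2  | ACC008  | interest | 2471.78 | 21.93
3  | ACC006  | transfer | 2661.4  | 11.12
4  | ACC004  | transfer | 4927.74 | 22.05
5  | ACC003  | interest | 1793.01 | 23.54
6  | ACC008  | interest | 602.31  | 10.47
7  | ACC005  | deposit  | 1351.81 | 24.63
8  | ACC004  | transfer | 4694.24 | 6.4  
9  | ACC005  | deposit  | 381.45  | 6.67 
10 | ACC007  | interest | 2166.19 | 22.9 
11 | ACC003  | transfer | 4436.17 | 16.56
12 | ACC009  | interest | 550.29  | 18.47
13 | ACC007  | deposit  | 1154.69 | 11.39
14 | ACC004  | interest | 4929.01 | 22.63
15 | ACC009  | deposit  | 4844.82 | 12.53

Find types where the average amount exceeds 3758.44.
SELECT type, AVG(amount)
FROM transactions
GROUP BY type
HAVING AVG(amount) > 3758.44

Result:
  transfer: avg=4179.89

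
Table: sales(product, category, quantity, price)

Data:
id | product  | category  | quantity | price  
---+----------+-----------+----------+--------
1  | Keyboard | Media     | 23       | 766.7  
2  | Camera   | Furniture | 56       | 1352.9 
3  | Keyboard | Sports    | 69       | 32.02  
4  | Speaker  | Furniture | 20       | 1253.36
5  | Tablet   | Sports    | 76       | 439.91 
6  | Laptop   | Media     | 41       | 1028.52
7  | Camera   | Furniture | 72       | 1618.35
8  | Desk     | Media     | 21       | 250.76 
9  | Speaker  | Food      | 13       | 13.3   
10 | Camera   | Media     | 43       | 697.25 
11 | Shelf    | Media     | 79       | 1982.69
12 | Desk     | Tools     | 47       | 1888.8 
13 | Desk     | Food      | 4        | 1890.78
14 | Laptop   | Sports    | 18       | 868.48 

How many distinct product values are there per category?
SELECT category, COUNT(DISTINCT product)
FROM sales
GROUP BY category

Result:
  Food: 2 distinct
  Furniture: 2 distinct
  Media: 5 distinct
  Sports: 3 distinct
  Tools: 1 distinct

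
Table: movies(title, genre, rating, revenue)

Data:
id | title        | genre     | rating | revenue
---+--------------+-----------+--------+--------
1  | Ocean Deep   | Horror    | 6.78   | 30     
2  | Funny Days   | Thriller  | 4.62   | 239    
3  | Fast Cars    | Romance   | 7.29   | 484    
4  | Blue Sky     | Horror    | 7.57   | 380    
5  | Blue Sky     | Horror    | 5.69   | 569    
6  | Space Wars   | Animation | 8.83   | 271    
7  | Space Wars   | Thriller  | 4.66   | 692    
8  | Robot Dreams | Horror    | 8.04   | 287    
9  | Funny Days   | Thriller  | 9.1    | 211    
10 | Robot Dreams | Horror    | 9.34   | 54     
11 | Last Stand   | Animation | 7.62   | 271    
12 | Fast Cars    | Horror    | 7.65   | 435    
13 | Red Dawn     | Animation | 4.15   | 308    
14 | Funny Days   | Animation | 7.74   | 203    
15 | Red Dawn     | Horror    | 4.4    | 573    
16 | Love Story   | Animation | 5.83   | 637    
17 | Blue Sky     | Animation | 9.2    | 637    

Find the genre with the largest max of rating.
SELECT genre, MAX(rating) as val
FROM movies
GROUP BY genre
ORDER BY val DESC
LIMIT 1

Result: Horror with max(rating) = 9.34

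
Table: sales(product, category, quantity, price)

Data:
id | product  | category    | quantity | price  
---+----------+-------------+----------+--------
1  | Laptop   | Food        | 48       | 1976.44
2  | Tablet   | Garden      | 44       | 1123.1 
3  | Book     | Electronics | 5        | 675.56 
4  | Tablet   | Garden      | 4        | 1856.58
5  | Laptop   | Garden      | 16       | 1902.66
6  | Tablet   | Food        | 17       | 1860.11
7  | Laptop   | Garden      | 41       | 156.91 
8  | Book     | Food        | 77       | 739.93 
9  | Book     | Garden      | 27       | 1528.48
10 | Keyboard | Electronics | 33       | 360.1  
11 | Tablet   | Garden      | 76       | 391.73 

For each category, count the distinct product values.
SELECT category, COUNT(DISTINCT product)
FROM sales
GROUP BY category

Result:
  Electronics: 2 distinct
  Food: 3 distinct
  Garden: 3 distinct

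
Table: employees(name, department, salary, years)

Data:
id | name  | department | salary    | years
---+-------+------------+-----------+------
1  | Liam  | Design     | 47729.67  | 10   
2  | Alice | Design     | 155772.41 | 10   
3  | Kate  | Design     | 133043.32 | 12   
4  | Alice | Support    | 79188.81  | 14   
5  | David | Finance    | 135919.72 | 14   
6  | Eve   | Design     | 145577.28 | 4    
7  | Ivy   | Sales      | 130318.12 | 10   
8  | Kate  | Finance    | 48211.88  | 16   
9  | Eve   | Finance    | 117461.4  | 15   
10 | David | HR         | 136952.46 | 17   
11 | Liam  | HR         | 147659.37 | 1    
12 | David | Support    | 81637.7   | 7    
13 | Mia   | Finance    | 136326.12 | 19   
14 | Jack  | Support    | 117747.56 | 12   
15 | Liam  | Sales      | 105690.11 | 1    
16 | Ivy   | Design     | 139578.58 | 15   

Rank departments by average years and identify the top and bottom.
SELECT department, AVG(years)
FROM employees
GROUP BY department
ORDER BY AVG(years)

All groups:
  Sales: 5.50
  HR: 9.00
  Design: 10.20
  Support: 11.00
  Finance: 16.00

Highest: Finance (16.00)
Lowest: Sales (5.50)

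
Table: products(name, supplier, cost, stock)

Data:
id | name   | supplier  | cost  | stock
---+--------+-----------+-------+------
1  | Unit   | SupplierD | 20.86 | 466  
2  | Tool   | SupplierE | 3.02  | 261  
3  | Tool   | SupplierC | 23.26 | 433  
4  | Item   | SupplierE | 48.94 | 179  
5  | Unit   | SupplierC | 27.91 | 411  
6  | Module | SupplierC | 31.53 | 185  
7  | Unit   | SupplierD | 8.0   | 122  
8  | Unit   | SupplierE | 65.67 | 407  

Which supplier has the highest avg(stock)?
SELECT supplier, AVG(stock) as val
FROM products
GROUP BY supplier
ORDER BY val DESC
LIMIT 1

Result: SupplierC with avg(stock) = 343.00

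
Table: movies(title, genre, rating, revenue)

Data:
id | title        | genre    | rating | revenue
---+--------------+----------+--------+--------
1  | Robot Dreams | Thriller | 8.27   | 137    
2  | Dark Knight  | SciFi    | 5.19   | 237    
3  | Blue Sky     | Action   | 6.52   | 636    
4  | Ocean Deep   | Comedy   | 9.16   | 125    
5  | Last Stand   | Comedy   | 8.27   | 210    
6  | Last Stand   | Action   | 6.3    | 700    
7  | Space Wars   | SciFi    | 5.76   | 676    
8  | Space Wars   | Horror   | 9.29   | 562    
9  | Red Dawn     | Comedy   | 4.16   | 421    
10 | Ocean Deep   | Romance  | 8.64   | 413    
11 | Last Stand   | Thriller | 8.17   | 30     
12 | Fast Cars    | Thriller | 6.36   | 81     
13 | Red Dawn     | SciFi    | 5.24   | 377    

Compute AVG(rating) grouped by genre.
SELECT genre, AVG(rating) as result
FROM movies
GROUP BY genre

Result:
  Action: 6.41
  Comedy: 7.20
  Horror: 9.29
  Romance: 8.64
  SciFi: 5.40
  Thriller: 7.60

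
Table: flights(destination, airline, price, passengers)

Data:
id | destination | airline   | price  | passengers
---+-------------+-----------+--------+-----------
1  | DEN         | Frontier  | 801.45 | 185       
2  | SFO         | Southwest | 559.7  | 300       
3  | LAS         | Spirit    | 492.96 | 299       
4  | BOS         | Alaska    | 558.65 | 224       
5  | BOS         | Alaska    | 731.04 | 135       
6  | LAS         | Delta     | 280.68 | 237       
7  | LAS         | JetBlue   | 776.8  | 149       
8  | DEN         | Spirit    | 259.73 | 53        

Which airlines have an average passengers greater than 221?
SELECT airline, AVG(passengers)
FROM flights
GROUP BY airline
HAVING AVG(passengers) > 221

Result:
  Delta: avg=237.00
  Southwest: avg=300.00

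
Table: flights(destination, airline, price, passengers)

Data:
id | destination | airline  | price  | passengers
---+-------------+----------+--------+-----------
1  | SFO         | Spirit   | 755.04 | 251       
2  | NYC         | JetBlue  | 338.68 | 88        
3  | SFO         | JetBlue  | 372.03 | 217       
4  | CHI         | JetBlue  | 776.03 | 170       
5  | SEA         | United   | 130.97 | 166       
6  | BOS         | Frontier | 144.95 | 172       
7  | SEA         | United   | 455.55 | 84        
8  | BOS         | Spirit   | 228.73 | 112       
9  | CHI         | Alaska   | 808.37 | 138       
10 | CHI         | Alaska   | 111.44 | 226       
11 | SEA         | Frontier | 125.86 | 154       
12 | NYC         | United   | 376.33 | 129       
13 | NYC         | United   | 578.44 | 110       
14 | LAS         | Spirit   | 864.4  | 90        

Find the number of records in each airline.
SELECT airline, COUNT(*) as count
FROM flights
GROUP BY airline

Result:
  Alaska: 2
  Frontier: 2
  JetBlue: 3
  Spirit: 3
  United: 4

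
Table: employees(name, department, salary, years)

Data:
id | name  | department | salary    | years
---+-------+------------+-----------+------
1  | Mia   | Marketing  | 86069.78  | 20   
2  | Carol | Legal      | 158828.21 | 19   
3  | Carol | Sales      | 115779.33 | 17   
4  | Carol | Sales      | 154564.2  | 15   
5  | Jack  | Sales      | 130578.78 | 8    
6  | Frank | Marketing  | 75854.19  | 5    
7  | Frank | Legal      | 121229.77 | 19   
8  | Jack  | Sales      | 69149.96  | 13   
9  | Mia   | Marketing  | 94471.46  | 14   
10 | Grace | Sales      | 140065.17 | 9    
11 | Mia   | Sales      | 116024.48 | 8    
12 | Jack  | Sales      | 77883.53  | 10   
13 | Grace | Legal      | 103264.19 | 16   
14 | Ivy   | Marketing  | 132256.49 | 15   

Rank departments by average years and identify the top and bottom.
SELECT department, AVG(years)
FROM employees
GROUP BY department
ORDER BY AVG(years)

All groups:
  Sales: 11.43
  Marketing: 13.50
  Legal: 18.00

Highest: Legal (18.00)
Lowest: Sales (11.43)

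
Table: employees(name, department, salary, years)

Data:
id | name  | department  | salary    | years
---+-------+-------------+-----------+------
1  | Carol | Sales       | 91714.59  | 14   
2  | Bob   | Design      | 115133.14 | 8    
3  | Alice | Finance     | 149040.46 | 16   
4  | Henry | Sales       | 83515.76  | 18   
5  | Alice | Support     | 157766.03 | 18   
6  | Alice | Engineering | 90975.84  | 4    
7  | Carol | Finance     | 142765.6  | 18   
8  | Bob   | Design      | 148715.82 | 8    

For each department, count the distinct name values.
SELECT department, COUNT(DISTINCT name)
FROM employees
GROUP BY department

Result:
  Design: 1 distinct
  Engineering: 1 distinct
  Finance: 2 distinct
  Sales: 2 distinct
  Support: 1 distinct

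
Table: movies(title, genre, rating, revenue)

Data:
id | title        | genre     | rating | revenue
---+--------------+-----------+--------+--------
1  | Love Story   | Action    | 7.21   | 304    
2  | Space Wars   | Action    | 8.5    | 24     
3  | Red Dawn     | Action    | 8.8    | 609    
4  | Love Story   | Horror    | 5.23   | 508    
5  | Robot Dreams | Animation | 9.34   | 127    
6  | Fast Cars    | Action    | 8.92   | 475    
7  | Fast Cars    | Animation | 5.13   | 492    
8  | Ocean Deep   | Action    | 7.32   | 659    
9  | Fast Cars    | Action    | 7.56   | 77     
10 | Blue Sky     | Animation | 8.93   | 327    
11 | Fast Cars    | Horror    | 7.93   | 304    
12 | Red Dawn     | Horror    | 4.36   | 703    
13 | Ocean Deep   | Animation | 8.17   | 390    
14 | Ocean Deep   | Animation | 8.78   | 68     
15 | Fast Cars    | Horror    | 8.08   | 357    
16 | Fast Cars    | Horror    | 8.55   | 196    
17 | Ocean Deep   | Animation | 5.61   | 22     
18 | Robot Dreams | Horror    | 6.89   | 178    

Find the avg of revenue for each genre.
SELECT genre, AVG(revenue) as result
FROM movies
GROUP BY genre

Result:
  Action: 358.00
  Animation: 237.67
  Horror: 374.33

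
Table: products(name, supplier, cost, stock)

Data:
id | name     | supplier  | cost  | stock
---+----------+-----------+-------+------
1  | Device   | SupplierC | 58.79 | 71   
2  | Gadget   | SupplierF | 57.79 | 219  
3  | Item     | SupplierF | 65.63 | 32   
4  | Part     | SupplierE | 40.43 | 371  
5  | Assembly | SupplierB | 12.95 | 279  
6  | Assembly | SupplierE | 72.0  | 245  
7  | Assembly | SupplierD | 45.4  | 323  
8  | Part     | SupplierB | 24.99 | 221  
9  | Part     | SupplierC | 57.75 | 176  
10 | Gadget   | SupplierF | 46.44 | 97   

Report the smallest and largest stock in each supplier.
SELECT supplier, MIN(stock), MAX(stock)
FROM products
GROUP BY supplier

Result:
  SupplierB: min=221, max=279
  SupplierC: min=71, max=176
  SupplierD: min=323, max=323
  SupplierE: min=245, max=371
  SupplierF: min=32, max=219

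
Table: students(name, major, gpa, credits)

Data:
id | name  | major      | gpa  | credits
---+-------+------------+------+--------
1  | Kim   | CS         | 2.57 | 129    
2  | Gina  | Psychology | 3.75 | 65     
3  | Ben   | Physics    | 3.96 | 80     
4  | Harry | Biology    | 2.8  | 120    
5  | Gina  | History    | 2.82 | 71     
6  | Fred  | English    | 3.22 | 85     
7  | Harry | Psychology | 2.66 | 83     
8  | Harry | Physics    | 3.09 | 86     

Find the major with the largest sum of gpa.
SELECT major, SUM(gpa) as val
FROM students
GROUP BY major
ORDER BY val DESC
LIMIT 1

Result: Physics with sum(gpa) = 7.05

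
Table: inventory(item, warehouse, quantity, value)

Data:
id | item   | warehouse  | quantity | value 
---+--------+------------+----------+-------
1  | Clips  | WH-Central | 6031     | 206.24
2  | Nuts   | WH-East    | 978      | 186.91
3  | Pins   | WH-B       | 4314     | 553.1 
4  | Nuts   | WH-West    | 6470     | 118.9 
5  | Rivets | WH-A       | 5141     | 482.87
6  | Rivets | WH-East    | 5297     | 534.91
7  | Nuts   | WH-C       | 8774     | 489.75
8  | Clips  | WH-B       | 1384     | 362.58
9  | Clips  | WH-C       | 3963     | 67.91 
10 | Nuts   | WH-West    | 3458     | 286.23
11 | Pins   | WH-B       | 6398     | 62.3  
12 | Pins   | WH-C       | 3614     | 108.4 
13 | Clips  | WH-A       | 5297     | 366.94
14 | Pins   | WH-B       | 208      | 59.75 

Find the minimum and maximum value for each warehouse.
SELECT warehouse, MIN(value), MAX(value)
FROM inventory
GROUP BY warehouse

Result:
  WH-A: min=366.94, max=482.87
  WH-B: min=59.75, max=553.10
  WH-C: min=67.91, max=489.75
  WH-Central: min=206.24, max=206.24
  WH-East: min=186.91, max=534.91
  WH-West: min=118.90, max=286.23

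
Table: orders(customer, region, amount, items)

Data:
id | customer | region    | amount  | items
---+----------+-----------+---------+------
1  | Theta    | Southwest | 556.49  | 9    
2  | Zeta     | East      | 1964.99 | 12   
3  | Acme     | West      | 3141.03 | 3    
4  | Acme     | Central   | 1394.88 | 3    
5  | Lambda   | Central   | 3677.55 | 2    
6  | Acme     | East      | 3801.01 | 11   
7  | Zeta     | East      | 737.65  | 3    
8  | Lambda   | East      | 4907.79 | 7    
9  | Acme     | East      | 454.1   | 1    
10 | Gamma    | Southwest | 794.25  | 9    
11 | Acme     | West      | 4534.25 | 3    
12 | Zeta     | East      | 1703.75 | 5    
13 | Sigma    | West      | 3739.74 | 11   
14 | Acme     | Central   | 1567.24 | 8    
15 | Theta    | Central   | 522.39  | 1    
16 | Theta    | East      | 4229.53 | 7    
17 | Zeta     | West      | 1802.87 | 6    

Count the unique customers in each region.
SELECT region, COUNT(DISTINCT customer)
FROM orders
GROUP BY region

Result:
  Central: 3 distinct
  East: 4 distinct
  Southwest: 2 distinct
  West: 3 distinct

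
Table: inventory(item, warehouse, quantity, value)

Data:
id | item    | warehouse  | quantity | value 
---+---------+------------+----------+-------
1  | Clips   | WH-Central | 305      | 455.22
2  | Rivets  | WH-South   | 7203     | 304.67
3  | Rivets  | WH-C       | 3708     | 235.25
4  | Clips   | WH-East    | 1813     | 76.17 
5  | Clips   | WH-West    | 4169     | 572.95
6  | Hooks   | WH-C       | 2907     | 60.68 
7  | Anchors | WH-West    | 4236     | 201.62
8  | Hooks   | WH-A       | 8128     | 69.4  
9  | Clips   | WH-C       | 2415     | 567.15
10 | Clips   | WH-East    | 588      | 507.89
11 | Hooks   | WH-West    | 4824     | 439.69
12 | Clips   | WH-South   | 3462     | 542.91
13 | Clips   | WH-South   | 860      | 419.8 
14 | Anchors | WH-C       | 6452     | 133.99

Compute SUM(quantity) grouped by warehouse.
SELECT warehouse, SUM(quantity) as result
FROM inventory
GROUP BY warehouse

Result:
  WH-A: 8128
  WH-C: 15482
  WH-Central: 305
  WH-East: 2401
  WH-South: 11525
  WH-West: 13229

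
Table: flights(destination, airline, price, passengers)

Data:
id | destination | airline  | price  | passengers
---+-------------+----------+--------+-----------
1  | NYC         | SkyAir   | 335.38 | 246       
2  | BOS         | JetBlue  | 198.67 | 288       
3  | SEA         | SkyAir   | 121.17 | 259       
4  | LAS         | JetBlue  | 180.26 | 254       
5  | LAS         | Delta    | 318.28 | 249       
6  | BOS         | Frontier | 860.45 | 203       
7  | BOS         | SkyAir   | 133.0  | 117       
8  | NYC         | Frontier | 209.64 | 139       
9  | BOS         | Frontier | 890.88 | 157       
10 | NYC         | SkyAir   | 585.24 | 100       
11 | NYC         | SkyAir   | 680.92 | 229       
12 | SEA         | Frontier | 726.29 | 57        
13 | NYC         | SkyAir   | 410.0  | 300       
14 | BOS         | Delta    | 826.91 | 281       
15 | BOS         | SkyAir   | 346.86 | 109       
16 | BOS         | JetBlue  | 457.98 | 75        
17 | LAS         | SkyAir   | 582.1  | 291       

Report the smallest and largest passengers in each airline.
SELECT airline, MIN(passengers), MAX(passengers)
FROM flights
GROUP BY airline

Result:
  Delta: min=249, max=281
  Frontier: min=57, max=203
  JetBlue: min=75, max=288
  SkyAir: min=100, max=300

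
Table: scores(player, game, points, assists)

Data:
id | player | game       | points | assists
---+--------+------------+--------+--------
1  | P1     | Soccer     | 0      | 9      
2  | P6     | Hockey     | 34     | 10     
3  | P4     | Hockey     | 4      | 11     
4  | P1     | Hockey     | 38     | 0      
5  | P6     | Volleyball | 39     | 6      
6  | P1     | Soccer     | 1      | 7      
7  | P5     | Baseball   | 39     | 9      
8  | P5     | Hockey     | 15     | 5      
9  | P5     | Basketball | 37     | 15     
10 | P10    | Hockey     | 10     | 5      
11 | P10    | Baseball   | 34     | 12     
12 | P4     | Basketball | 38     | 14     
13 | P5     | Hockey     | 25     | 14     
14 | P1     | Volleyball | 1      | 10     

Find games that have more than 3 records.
SELECT game, COUNT(*) as cnt
FROM scores
GROUP BY game
HAVING COUNT(*) > 3

Result:
  Hockey: 6

Note: HAVING filters groups after aggregation, WHERE filters rows before.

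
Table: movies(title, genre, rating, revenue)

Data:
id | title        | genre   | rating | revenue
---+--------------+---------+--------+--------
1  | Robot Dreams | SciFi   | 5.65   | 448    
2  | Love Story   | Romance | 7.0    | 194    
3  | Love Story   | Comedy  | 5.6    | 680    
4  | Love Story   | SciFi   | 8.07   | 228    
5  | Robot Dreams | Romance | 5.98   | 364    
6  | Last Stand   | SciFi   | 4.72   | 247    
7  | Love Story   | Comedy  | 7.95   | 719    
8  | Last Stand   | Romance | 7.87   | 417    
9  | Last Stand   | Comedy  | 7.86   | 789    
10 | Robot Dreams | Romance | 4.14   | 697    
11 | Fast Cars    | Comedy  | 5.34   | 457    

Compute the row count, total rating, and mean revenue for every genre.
SELECT genre,
       COUNT(*) as cnt,
       SUM(rating) as total_rating,
       AVG(revenue) as avg_revenue
FROM movies
GROUP BY genre

Result:
  Comedy: 4 records, 26.75 total rating, 661.25 avg revenue
  Romance: 4 records, 24.99 total rating, 418.00 avg revenue
  SciFi: 3 records, 18.44 total rating, 307.67 avg revenue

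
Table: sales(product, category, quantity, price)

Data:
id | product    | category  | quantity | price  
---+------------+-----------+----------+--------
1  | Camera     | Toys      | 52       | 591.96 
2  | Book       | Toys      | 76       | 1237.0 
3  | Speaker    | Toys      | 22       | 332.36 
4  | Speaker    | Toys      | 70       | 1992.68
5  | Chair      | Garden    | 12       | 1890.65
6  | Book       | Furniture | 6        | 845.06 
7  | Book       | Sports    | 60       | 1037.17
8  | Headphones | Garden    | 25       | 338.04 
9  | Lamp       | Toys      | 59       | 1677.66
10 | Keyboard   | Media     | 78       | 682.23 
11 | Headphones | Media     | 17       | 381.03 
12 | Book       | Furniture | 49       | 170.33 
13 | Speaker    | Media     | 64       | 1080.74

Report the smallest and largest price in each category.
SELECT category, MIN(price), MAX(price)
FROM sales
GROUP BY category

Result:
  Furniture: min=170.33, max=845.06
  Garden: min=338.04, max=1890.65
  Media: min=381.03, max=1080.74
  Sports: min=1037.17, max=1037.17
  Toys: min=332.36, max=1992.68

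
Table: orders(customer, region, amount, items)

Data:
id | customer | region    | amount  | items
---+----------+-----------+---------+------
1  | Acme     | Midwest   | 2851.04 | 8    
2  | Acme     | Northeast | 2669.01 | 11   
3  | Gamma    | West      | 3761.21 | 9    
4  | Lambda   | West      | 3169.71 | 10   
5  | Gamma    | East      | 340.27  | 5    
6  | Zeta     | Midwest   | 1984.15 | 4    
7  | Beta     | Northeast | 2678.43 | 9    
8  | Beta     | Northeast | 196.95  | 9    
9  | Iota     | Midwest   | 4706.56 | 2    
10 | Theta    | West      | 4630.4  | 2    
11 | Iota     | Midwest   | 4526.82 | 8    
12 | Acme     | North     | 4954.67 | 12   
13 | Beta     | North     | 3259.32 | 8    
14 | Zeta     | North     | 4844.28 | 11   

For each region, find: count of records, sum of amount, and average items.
SELECT region,
       COUNT(*) as cnt,
       SUM(amount) as total_amount,
       AVG(items) as avg_items
FROM orders
GROUP BY region

Result:
  East: 1 records, 340.27 total amount, 5.00 avg items
  Midwest: 4 records, 14068.57 total amount, 5.50 avg items
  North: 3 records, 13058.27 total amount, 10.33 avg items
  Northeast: 3 records, 5544.39 total amount, 9.67 avg items
  West: 3 records, 11561.32 total amount, 7.00 avg items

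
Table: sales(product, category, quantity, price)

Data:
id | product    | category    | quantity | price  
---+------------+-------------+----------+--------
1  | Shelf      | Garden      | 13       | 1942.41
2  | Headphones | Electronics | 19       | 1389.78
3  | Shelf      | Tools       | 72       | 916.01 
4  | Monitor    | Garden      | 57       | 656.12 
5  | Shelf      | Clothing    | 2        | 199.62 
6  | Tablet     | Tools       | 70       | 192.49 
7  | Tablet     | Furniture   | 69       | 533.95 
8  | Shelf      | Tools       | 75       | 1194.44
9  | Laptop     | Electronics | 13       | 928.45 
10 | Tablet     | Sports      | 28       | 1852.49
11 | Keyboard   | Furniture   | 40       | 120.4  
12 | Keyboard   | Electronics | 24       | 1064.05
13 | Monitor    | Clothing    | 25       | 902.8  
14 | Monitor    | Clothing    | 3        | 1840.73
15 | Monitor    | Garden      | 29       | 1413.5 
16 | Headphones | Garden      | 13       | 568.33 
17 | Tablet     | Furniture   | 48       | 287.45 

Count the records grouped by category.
SELECT category, COUNT(*) as count
FROM sales
GROUP BY category

Result:
  Clothing: 3
  Electronics: 3
  Furniture: 3
  Garden: 4
  Sports: 1
  Tools: 3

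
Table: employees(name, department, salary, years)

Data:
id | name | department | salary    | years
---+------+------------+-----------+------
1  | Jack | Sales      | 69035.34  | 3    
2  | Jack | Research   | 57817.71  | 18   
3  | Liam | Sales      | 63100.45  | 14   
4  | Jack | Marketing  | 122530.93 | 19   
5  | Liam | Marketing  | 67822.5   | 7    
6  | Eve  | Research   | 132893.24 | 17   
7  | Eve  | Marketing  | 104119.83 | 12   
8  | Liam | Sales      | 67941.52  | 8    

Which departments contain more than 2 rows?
SELECT department, COUNT(*) as cnt
FROM employees
GROUP BY department
HAVING COUNT(*) > 2

Result:
  Marketing: 3
  Sales: 3

Note: HAVING filters groups after aggregation, WHERE filters rows before.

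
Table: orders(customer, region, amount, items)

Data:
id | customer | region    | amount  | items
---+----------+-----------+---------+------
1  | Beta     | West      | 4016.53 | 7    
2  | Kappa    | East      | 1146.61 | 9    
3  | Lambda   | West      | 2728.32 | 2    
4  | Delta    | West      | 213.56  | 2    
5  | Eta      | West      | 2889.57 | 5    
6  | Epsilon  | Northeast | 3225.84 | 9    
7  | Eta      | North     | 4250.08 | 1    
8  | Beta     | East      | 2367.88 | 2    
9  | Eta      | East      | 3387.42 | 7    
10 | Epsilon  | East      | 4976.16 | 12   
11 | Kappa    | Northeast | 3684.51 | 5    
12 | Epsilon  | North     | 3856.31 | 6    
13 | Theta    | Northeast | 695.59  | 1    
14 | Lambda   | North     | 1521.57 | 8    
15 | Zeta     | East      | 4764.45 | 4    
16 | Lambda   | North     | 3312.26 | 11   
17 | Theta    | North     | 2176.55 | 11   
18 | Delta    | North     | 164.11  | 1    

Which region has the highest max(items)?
SELECT region, MAX(items) as val
FROM orders
GROUP BY region
ORDER BY val DESC
LIMIT 1

Result: East with max(items) = 12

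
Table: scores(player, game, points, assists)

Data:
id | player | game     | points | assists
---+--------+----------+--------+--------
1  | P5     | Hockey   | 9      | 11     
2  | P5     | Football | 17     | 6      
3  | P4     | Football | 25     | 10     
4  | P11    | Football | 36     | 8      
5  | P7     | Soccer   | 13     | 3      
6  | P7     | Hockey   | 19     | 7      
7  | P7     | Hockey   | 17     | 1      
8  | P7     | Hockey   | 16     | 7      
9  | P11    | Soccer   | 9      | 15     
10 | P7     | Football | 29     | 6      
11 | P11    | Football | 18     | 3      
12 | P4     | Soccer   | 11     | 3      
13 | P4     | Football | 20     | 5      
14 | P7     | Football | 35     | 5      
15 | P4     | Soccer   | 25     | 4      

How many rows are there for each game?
SELECT game, COUNT(*) as count
FROM scores
GROUP BY game

Result:
  Football: 7
  Hockey: 4
  Soccer: 4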